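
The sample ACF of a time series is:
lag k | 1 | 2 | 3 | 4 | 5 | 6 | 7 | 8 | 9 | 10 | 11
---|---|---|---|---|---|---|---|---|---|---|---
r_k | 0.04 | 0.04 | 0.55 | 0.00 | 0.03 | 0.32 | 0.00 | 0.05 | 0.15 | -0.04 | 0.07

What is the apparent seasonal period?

The largest autocorrelation is r_3 = 0.55, with weaker echoes at lags 6 (0.32) and 9 (0.15); the remaining lags stay at or below 0.07.
The dominant spike at lag 3 indicates a seasonal period of 3.

3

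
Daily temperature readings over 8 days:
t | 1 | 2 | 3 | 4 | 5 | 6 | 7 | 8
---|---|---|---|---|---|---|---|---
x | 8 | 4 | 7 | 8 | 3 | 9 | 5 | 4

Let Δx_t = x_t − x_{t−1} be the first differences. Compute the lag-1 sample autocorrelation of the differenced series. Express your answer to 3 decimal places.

First differences Δx: -4, 3, 1, -5, 6, -4, -1
Mean of differences = -0.5714
Numerator Σ(Δx_t−Δx̄)(Δx_{t+1}−Δx̄) = -63.7551
Denominator Σ(Δx_t−Δx̄)² = 101.7143
r_1(Δx) = -63.7551 / 101.7143 = -0.627

-0.627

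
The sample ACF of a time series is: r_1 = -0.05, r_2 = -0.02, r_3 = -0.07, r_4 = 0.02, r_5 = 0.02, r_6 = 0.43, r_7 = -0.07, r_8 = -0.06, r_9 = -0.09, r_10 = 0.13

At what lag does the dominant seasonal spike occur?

The largest autocorrelation is r_6 = 0.43; the remaining lags stay at or below 0.13.
The dominant spike at lag 6 indicates a seasonal period of 6.

6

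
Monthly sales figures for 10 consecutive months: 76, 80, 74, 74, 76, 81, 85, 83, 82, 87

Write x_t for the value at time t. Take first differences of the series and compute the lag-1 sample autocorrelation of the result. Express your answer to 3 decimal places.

-0.079

First differences Δx: 4, -6, 0, 2, 5, 4, -2, -1, 5
Mean of differences = 1.2222
Numerator Σ(Δx_t−Δx̄)(Δx_{t+1}−Δx̄) = -8.9383
Denominator Σ(Δx_t−Δx̄)² = 113.5556
r_1(Δx) = -8.9383 / 113.5556 = -0.079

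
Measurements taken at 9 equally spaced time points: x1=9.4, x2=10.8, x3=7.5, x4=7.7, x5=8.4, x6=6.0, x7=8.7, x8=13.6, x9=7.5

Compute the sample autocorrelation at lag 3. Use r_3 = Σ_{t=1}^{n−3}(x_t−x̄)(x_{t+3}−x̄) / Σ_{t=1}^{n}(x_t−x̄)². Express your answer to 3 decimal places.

0.105

Mean x̄ = (9.4 + 10.8 + 7.5 + 7.7 + 8.4 + 6.0 + 8.7 + 13.6 + 7.5)/9 = 8.8444
Numerator Σ_{t=1}^{6}(x_t−x̄)(x_{t+3}−x̄) = 4.1952
Denominator Σ(x_t−x̄)² = 39.9822
r_3 = 4.1952 / 39.9822 = 0.105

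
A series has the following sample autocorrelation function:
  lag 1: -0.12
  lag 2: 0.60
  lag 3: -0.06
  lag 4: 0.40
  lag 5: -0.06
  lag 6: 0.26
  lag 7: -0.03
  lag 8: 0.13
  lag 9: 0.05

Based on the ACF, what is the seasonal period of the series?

The largest autocorrelation is r_2 = 0.60, with weaker echoes at lags 4 (0.40) and 6 (0.26); the remaining lags stay at or below 0.13.
The dominant spike at lag 2 indicates a seasonal period of 2.

2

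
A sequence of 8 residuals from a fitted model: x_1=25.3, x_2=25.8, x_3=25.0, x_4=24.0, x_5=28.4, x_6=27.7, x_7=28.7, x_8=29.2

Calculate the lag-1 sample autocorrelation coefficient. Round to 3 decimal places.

0.426

Mean x̄ = (25.3 + 25.8 + 25.0 + 24.0 + 28.4 + 27.7 + 28.7 + 29.2)/8 = 26.7625
Σ(x_t−x̄)(x_{t+1}−x̄) = (1.4077) + (1.6964) + (4.8689) + (-4.5236) + (1.5352) + (1.8164) + (4.7227) = 11.5236
Denominator Σ(x_t−x̄)² = 27.0588
r_1 = 11.5236 / 27.0588 = 0.426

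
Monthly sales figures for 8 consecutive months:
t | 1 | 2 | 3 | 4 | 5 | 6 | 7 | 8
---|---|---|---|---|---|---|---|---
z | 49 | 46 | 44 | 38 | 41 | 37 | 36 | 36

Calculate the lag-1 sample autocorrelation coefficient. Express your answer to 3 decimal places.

0.523

Mean z̄ = (49 + 46 + 44 + 38 + 41 + 37 + 36 + 36)/8 = 40.8750
Numerator Σ_{t=1}^{7}(z_t−z̄)(z_{t+1}−z̄) = 90.4844
Denominator Σ(z_t−z̄)² = 172.8750
r_1 = 90.4844 / 172.8750 = 0.523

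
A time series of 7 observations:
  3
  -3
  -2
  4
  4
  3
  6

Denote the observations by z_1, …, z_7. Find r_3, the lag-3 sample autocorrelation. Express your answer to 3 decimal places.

-0.065

Mean z̄ = (3 − 3 − 2 + 4 + 4 + 3 + 6)/7 = 2.1429
Deviations from mean: 0.8571, -5.1429, -4.1429, 1.8571, 1.8571, 0.8571, 3.8571
Numerator Σ_{t=1}^{4}(z_t−z̄)(z_{t+3}−z̄) = -4.3469
Denominator Σ(z_t−z̄)² = 66.8571
r_3 = -4.3469 / 66.8571 = -0.065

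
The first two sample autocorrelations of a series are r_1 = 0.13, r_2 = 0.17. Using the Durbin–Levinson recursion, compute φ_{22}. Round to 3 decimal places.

φ_{22} = (r_2 − r_1²) / (1 − r_1²)
r_1² = (0.13)² = 0.0169
Numerator = 0.17 − 0.0169 = 0.1531; denominator = 1 − 0.0169 = 0.9831
φ_{22} = 0.1531 / 0.9831 = 0.156

0.156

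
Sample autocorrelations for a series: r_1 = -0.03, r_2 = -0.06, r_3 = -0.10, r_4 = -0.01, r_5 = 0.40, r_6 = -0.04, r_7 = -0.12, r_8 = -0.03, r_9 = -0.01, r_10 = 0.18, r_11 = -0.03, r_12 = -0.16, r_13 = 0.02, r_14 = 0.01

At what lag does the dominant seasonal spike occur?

5

The largest autocorrelation is r_5 = 0.40, with a weaker echo at lag 10 (0.18); the remaining lags stay at or below 0.02.
The dominant spike at lag 5 indicates a seasonal period of 5.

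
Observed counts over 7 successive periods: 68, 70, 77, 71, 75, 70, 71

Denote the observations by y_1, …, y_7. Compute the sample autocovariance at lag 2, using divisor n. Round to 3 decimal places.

Mean ȳ = (68 + 70 + 77 + 71 + 75 + 70 + 71)/7 = 71.7143
Deviations: -3.7143, -1.7143, 5.2857, -0.7143, 3.2857, -1.7143, -0.7143
Σ_{t=1}^{5}(y_t−ȳ)(y_{t+2}−ȳ) = -2.1633
γ_2 = -2.1633 / 7 = -0.309

-0.309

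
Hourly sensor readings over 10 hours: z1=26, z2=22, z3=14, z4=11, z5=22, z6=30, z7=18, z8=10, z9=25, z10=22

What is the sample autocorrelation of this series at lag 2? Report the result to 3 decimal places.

-0.736

Mean z̄ = (26 + 22 + 14 + 11 + 22 + 30 + 18 + 10 + 25 + 22)/10 = 20.0000
Numerator Σ_{t=1}^{8}(z_t−z̄)(z_{t+2}−z̄) = -290.0000
Denominator Σ(z_t−z̄)² = 394.0000
r_2 = -290.0000 / 394.0000 = -0.736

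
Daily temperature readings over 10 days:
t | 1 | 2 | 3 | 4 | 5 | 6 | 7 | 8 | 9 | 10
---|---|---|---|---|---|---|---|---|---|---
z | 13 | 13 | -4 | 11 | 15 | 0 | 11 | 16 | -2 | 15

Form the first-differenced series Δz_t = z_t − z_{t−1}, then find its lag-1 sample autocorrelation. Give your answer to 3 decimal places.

-0.501

First differences Δz: 0, -17, 15, 4, -15, 11, 5, -18, 17
Mean of differences = 0.2222
Numerator Σ(Δz_t−Δz̄)(Δz_{t+1}−Δz̄) = -757.7160
Denominator Σ(Δz_t−Δz̄)² = 1513.5556
r_1(Δz) = -757.7160 / 1513.5556 = -0.501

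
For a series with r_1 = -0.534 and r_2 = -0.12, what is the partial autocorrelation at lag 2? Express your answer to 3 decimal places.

φ_{22} = (r_2 − r_1²) / (1 − r_1²)
r_1² = (-0.534)² = 0.285156
Numerator = -0.12 − 0.2852 = -0.4052; denominator = 1 − 0.2852 = 0.7148
φ_{22} = -0.4052 / 0.7148 = -0.567

-0.567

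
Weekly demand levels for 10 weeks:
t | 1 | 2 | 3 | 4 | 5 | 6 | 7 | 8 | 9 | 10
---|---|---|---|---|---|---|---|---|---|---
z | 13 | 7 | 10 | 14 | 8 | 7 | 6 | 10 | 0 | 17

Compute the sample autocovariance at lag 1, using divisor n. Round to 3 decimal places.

-8.404

Mean z̄ = (13 + 7 + 10 + 14 + 8 + 7 + 6 + 10 + 0 + 17)/10 = 9.2000
Σ_{t=1}^{9}(z_t−z̄)(z_{t+1}−z̄) = -84.0400
γ_1 = -84.0400 / 10 = -8.404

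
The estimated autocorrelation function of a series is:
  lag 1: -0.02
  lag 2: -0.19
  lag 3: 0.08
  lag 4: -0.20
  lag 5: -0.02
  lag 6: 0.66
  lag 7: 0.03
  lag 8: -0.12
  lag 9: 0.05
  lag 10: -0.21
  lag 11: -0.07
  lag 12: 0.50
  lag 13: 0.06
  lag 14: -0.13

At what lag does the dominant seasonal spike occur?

6

The largest autocorrelation is r_6 = 0.66, with a weaker echo at lag 12 (0.50); the remaining lags stay at or below 0.08.
The dominant spike at lag 6 indicates a seasonal period of 6.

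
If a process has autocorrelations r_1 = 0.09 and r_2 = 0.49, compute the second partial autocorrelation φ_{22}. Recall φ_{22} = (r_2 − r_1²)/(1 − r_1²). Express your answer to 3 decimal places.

0.486

φ_{22} = (r_2 − r_1²) / (1 − r_1²)
r_1² = (0.09)² = 0.0081
Numerator = 0.49 − 0.0081 = 0.4819; denominator = 1 − 0.0081 = 0.9919
φ_{22} = 0.4819 / 0.9919 = 0.486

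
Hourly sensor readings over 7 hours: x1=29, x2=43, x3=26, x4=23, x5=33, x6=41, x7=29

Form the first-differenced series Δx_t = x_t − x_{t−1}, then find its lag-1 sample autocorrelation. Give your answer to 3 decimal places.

-0.291

First differences Δx: 14, -17, -3, 10, 8, -12
Mean of differences = 0.0000
Numerator Σ(Δx_t−Δx̄)(Δx_{t+1}−Δx̄) = -233.0000
Denominator Σ(Δx_t−Δx̄)² = 802.0000
r_1(Δx) = -233.0000 / 802.0000 = -0.291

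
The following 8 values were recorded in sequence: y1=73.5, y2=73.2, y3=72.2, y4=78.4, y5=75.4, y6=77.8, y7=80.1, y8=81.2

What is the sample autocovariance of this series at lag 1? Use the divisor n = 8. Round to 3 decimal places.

Mean ȳ = (73.5 + 73.2 + 72.2 + 78.4 + 75.4 + 77.8 + 80.1 + 81.2)/8 = 76.4750
Σ_{t=1}^{7}(y_t−ȳ)(y_{t+1}−ȳ) = 33.9519
γ_1 = 33.9519 / 8 = 4.244

4.244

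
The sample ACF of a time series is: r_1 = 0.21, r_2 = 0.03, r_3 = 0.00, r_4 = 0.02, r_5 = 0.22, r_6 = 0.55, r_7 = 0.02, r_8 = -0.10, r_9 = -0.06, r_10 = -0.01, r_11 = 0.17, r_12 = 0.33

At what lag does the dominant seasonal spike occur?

6

The largest autocorrelation is r_6 = 0.55, with a weaker echo at lag 12 (0.33); the remaining lags stay at or below 0.22. The elevated value at lag 1 (0.21), dropping to 0.03 at lag 2, reflects decaying short-term dependence rather than seasonality.
The dominant spike at lag 6 indicates a seasonal period of 6.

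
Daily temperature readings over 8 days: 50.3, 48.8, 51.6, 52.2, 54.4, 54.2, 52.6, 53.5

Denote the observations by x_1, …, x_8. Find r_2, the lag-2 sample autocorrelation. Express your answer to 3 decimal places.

0.126

Mean x̄ = (50.3 + 48.8 + 51.6 + 52.2 + 54.4 + 54.2 + 52.6 + 53.5)/8 = 52.2000
Deviations from mean: -1.9000, -3.4000, -0.6000, 0.0000, 2.2000, 2.0000, 0.4000, 1.3000
Numerator Σ_{t=1}^{6}(x_t−x̄)(x_{t+2}−x̄) = 3.3000
Denominator Σ(x_t−x̄)² = 26.2200
r_2 = 3.3000 / 26.2200 = 0.126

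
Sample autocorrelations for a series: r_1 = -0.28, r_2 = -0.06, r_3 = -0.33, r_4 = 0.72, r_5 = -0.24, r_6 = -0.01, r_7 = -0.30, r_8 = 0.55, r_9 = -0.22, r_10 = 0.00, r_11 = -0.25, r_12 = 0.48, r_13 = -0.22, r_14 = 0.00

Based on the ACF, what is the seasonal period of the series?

4

The largest autocorrelation is r_4 = 0.72, with weaker echoes at lags 8 (0.55) and 12 (0.48); the remaining lags stay at or below 0.00.
The dominant spike at lag 4 indicates a seasonal period of 4.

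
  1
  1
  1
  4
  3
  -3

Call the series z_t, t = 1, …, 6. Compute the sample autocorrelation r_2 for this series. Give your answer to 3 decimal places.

-0.435

Mean z̄ = (1 + 1 + 1 + 4 + 3 − 3)/6 = 1.1667
Deviations from mean: -0.1667, -0.1667, -0.1667, 2.8333, 1.8333, -4.1667
Σ(z_t−z̄)(z_{t+2}−z̄) = (0.0278) + (-0.4722) + (-0.3056) + (-11.8056) = -12.5556
Denominator Σ(z_t−z̄)² = 28.8333
r_2 = -12.5556 / 28.8333 = -0.435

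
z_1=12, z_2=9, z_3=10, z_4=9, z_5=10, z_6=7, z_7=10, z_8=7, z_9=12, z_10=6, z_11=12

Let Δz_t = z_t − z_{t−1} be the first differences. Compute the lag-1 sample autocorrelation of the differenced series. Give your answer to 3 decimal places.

-0.787

First differences Δz: -3, 1, -1, 1, -3, 3, -3, 5, -6, 6
Mean of differences = 0.0000
Numerator Σ(Δz_t−Δz̄)(Δz_{t+1}−Δz̄) = -107.0000
Denominator Σ(Δz_t−Δz̄)² = 136.0000
r_1(Δz) = -107.0000 / 136.0000 = -0.787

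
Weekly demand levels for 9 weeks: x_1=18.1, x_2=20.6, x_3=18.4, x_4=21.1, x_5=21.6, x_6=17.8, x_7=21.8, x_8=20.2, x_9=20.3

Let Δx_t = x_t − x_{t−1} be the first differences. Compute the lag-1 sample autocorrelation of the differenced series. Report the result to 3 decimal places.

-0.661

First differences Δx: 2.5, -2.2, 2.7, 0.5, -3.8, 4.0, -1.6, 0.1
Mean of differences = 0.2750
Numerator Σ(Δx_t−Δx̄)(Δx_{t+1}−Δx̄) = -33.7156
Denominator Σ(Δx_t−Δx̄)² = 51.0350
r_1(Δx) = -33.7156 / 51.0350 = -0.661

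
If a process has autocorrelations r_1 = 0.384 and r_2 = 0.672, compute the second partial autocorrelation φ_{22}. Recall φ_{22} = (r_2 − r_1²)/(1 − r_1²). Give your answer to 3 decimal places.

0.615

φ_{22} = (r_2 − r_1²) / (1 − r_1²)
r_1² = (0.384)² = 0.147456
Numerator = 0.672 − 0.1475 = 0.5245; denominator = 1 − 0.1475 = 0.8525
φ_{22} = 0.5245 / 0.8525 = 0.615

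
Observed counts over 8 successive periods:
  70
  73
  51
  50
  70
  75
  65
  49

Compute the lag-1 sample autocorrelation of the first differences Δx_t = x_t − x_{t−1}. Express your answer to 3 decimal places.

First differences Δx: 3, -22, -1, 20, 5, -10, -16
Mean of differences = -3.0000
Numerator Σ(Δx_t−Δx̄)(Δx_{t+1}−Δx̄) = 113.0000
Denominator Σ(Δx_t−Δx̄)² = 1212.0000
r_1(Δx) = 113.0000 / 1212.0000 = 0.093

0.093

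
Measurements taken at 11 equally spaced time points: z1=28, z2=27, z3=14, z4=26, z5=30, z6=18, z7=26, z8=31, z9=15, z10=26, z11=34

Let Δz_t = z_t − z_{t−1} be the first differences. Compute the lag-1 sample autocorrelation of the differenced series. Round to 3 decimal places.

-0.367

First differences Δz: -1, -13, 12, 4, -12, 8, 5, -16, 11, 8
Mean of differences = 0.6000
Numerator Σ(Δz_t−Δz̄)(Δz_{t+1}−Δz̄) = -366.7600
Denominator Σ(Δz_t−Δz̄)² = 1000.4000
r_1(Δz) = -366.7600 / 1000.4000 = -0.367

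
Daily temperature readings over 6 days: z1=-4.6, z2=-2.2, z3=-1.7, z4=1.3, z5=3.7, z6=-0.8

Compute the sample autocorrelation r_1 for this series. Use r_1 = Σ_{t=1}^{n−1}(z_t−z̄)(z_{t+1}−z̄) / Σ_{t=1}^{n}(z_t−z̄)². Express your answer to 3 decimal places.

0.329

Mean z̄ = (-4.6 − 2.2 − 1.7 + 1.3 + 3.7 − 0.8)/6 = -0.7167
Deviations from mean: -3.8833, -1.4833, -0.9833, 2.0167, 4.4167, -0.0833
Numerator Σ_{t=1}^{5}(z_t−z̄)(z_{t+1}−z̄) = 13.7747
Denominator Σ(z_t−z̄)² = 41.8283
r_1 = 13.7747 / 41.8283 = 0.329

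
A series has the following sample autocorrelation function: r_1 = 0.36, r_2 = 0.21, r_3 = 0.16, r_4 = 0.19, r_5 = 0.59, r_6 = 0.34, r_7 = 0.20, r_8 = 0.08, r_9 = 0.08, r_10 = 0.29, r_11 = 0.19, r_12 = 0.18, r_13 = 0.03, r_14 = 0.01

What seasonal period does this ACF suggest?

The largest autocorrelation is r_5 = 0.59; the remaining lags stay at or below 0.36. The elevated value at lag 1 (0.36), dropping to 0.21 at lag 2, reflects decaying short-term dependence rather than seasonality.
The dominant spike at lag 5 indicates a seasonal period of 5.

5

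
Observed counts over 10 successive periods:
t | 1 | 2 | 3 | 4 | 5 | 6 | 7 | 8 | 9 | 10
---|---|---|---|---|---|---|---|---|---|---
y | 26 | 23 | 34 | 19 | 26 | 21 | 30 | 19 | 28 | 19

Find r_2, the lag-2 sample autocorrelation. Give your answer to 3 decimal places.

Mean ȳ = (26 + 23 + 34 + 19 + 26 + 21 + 30 + 19 + 28 + 19)/10 = 24.5000
Numerator Σ_{t=1}^{8}(y_t−ȳ)(y_{t+2}−ȳ) = 133.0000
Denominator Σ(y_t−ȳ)² = 242.5000
r_2 = 133.0000 / 242.5000 = 0.548

0.548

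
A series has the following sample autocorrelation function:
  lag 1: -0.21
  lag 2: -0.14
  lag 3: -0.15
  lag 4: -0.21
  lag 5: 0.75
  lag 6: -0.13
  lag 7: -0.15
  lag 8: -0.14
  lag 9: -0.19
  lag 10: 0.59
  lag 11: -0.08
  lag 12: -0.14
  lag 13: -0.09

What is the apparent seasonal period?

5

The largest autocorrelation is r_5 = 0.75, with a weaker echo at lag 10 (0.59); the remaining lags stay at or below -0.08.
The dominant spike at lag 5 indicates a seasonal period of 5.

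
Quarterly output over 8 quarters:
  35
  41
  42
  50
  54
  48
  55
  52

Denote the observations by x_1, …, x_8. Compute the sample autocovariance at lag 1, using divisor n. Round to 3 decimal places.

Mean x̄ = (35 + 41 + 42 + 50 + 54 + 48 + 55 + 52)/8 = 47.1250
Deviations: -12.1250, -6.1250, -5.1250, 2.8750, 6.8750, 0.8750, 7.8750, 4.8750
Σ_{t=1}^{7}(x_t−x̄)(x_{t+1}−x̄) = 161.9844
γ_1 = 161.9844 / 8 = 20.248

20.248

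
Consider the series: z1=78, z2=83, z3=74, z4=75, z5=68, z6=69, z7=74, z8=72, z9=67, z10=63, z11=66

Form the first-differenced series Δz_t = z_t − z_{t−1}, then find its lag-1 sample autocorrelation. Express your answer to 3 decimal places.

-0.363

First differences Δz: 5, -9, 1, -7, 1, 5, -2, -5, -4, 3
Mean of differences = -1.2000
Numerator Σ(Δz_t−Δz̄)(Δz_{t+1}−Δz̄) = -80.4400
Denominator Σ(Δz_t−Δz̄)² = 221.6000
r_1(Δz) = -80.4400 / 221.6000 = -0.363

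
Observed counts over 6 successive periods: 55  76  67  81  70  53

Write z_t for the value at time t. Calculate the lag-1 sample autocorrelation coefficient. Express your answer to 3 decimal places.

Mean z̄ = (55 + 76 + 67 + 81 + 70 + 53)/6 = 67.0000
Σ(z_t−z̄)(z_{t+1}−z̄) = (-108.0000) + (0.0000) + (0.0000) + (42.0000) + (-42.0000) = -108.0000
Denominator Σ(z_t−z̄)² = 626.0000
r_1 = -108.0000 / 626.0000 = -0.173

-0.173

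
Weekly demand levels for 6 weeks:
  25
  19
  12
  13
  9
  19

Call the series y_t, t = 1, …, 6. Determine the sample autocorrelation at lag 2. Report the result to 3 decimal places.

Mean ȳ = (25 + 19 + 12 + 13 + 9 + 19)/6 = 16.1667
Deviations from mean: 8.8333, 2.8333, -4.1667, -3.1667, -7.1667, 2.8333
Σ(y_t−ȳ)(y_{t+2}−ȳ) = (-36.8056) + (-8.9722) + (29.8611) + (-8.9722) = -24.8889
Denominator Σ(y_t−ȳ)² = 172.8333
r_2 = -24.8889 / 172.8333 = -0.144

-0.144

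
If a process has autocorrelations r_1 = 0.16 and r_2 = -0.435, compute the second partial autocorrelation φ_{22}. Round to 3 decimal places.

-0.473

φ_{22} = (r_2 − r_1²) / (1 − r_1²)
r_1² = (0.16)² = 0.0256
Numerator = -0.435 − 0.0256 = -0.4606; denominator = 1 − 0.0256 = 0.9744
φ_{22} = -0.4606 / 0.9744 = -0.473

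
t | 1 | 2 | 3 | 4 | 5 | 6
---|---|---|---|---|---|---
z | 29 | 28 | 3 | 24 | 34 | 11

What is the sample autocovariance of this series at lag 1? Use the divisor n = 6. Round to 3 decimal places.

Mean z̄ = (29 + 28 + 3 + 24 + 34 + 11)/6 = 21.5000
Σ_{t=1}^{5}(z_t−z̄)(z_{t+1}−z̄) = -217.7500
γ_1 = -217.7500 / 6 = -36.292

-36.292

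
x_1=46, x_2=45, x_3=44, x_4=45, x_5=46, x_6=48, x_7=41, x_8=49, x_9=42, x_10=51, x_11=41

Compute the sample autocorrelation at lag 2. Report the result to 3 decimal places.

Mean x̄ = (46 + 45 + 44 + 45 + 46 + 48 + 41 + 49 + 42 + 51 + 41)/11 = 45.2727
Numerator Σ_{t=1}^{9}(x_t−x̄)(x_{t+2}−x̄) = 53.8512
Denominator Σ(x_t−x̄)² = 104.1818
r_2 = 53.8512 / 104.1818 = 0.517

0.517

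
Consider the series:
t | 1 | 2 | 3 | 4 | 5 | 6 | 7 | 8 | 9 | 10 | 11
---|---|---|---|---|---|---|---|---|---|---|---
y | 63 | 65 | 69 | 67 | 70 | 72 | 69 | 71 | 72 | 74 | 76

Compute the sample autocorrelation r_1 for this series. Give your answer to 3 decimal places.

0.507

Mean ȳ = (63 + 65 + 69 + 67 + 70 + 72 + 69 + 71 + 72 + 74 + 76)/11 = 69.8182
Numerator Σ_{t=1}^{10}(y_t−ȳ)(y_{t+1}−ȳ) = 73.7851
Denominator Σ(y_t−ȳ)² = 145.6364
r_1 = 73.7851 / 145.6364 = 0.507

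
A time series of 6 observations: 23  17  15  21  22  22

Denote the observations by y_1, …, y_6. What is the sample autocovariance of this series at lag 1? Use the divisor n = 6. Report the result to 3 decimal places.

Mean ȳ = (23 + 17 + 15 + 21 + 22 + 22)/6 = 20.0000
Σ_{t=1}^{5}(y_t−ȳ)(y_{t+1}−ȳ) = 7.0000
γ_1 = 7.0000 / 6 = 1.167

1.167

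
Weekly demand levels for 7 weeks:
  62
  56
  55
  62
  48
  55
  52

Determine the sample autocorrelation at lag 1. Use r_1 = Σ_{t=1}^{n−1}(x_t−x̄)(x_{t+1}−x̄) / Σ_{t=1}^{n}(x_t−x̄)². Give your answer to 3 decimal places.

Mean x̄ = (62 + 56 + 55 + 62 + 48 + 55 + 52)/7 = 55.7143
Σ(x_t−x̄)(x_{t+1}−x̄) = (1.7959) + (-0.2041) + (-4.4898) + (-48.4898) + (5.5102) + (2.6531) = -43.2245
Denominator Σ(x_t−x̄)² = 153.4286
r_1 = -43.2245 / 153.4286 = -0.282

-0.282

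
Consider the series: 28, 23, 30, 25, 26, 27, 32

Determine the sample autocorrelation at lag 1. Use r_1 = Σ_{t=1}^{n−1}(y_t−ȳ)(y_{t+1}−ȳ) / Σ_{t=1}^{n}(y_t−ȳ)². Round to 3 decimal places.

-0.342

Mean ȳ = (28 + 23 + 30 + 25 + 26 + 27 + 32)/7 = 27.2857
Deviations from mean: 0.7143, -4.2857, 2.7143, -2.2857, -1.2857, -0.2857, 4.7143
Σ(y_t−ȳ)(y_{t+1}−ȳ) = (-3.0612) + (-11.6327) + (-6.2041) + (2.9388) + (0.3673) + (-1.3469) = -18.9388
Denominator Σ(y_t−ȳ)² = 55.4286
r_1 = -18.9388 / 55.4286 = -0.342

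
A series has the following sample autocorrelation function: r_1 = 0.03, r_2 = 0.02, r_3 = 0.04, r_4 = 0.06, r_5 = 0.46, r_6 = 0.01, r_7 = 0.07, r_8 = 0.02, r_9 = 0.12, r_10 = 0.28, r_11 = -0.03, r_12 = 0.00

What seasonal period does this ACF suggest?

The largest autocorrelation is r_5 = 0.46, with a weaker echo at lag 10 (0.28); the remaining lags stay at or below 0.12.
The dominant spike at lag 5 indicates a seasonal period of 5.

5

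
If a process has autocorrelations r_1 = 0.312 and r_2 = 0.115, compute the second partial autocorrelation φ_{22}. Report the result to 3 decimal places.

0.020

φ_{22} = (r_2 − r_1²) / (1 − r_1²)
r_1² = (0.312)² = 0.097344
Numerator = 0.115 − 0.0973 = 0.0177; denominator = 1 − 0.0973 = 0.9027
φ_{22} = 0.0177 / 0.9027 = 0.020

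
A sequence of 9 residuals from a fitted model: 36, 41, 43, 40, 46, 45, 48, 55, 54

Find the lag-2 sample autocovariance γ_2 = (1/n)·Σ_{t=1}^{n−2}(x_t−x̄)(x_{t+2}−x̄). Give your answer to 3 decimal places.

7.420

Mean x̄ = (36 + 41 + 43 + 40 + 46 + 45 + 48 + 55 + 54)/9 = 45.3333
Σ_{t=1}^{7}(x_t−x̄)(x_{t+2}−x̄) = 66.7778
γ_2 = 66.7778 / 9 = 7.420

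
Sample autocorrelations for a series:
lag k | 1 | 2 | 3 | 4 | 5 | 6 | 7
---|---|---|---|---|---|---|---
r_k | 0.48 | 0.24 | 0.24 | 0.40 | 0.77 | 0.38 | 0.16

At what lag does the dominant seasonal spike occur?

5

The largest autocorrelation is r_5 = 0.77; the remaining lags stay at or below 0.48. The elevated value at lag 1 (0.48), dropping to 0.24 at lag 2, reflects decaying short-term dependence rather than seasonality.
The dominant spike at lag 5 indicates a seasonal period of 5.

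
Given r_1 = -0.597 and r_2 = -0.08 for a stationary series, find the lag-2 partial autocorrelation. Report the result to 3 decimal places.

φ_{22} = (r_2 − r_1²) / (1 − r_1²)
r_1² = (-0.597)² = 0.356409
Numerator = -0.08 − 0.3564 = -0.4364; denominator = 1 − 0.3564 = 0.6436
φ_{22} = -0.4364 / 0.6436 = -0.678

-0.678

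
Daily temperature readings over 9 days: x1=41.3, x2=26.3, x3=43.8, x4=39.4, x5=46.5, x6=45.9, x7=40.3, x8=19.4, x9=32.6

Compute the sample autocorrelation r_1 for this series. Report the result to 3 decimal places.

0.076

Mean x̄ = (41.3 + 26.3 + 43.8 + 39.4 + 46.5 + 45.9 + 40.3 + 19.4 + 32.6)/9 = 37.2778
Numerator Σ_{t=1}^{8}(x_t−x̄)(x_{t+1}−x̄) = 52.8306
Denominator Σ(x_t−x̄)² = 693.7556
r_1 = 52.8306 / 693.7556 = 0.076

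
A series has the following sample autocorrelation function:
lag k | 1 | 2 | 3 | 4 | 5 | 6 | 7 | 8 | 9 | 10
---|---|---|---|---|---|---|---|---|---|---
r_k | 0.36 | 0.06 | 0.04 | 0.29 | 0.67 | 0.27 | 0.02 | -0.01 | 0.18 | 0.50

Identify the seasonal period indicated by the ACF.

The largest autocorrelation is r_5 = 0.67, with a weaker echo at lag 10 (0.50); the remaining lags stay at or below 0.36. The elevated value at lag 1 (0.36), dropping to 0.06 at lag 2, reflects decaying short-term dependence rather than seasonality.
The dominant spike at lag 5 indicates a seasonal period of 5.

5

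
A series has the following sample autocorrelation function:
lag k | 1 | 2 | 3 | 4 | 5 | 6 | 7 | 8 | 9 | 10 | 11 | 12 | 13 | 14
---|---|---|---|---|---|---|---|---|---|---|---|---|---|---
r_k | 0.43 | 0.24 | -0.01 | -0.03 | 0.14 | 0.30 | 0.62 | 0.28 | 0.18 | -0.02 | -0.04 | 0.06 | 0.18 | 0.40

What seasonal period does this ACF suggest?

The largest autocorrelation is r_7 = 0.62; the remaining lags stay at or below 0.43. The elevated value at lag 1 (0.43), dropping to 0.24 at lag 2, reflects decaying short-term dependence rather than seasonality.
The dominant spike at lag 7 indicates a seasonal period of 7.

7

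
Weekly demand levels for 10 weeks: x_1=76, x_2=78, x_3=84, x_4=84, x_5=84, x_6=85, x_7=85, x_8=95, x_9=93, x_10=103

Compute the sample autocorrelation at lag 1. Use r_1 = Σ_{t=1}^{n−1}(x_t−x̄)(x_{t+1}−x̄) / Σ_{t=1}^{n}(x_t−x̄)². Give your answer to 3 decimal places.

Mean x̄ = (76 + 78 + 84 + 84 + 84 + 85 + 85 + 95 + 93 + 103)/10 = 86.7000
Numerator Σ_{t=1}^{9}(x_t−x̄)(x_{t+1}−x̄) = 279.5100
Denominator Σ(x_t−x̄)² = 592.1000
r_1 = 279.5100 / 592.1000 = 0.472

0.472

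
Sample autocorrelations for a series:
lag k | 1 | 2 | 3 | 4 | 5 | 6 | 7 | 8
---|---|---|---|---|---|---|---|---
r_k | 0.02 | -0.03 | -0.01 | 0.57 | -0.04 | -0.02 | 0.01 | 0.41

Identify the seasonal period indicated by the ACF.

4

The largest autocorrelation is r_4 = 0.57, with a weaker echo at lag 8 (0.41); the remaining lags stay at or below 0.02.
The dominant spike at lag 4 indicates a seasonal period of 4.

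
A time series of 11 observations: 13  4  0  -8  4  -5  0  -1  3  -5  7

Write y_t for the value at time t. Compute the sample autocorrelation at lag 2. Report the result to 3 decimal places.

Mean ȳ = (13 + 4 + 0 − 8 + 4 − 5 + 0 − 1 + 3 − 5 + 7)/11 = 1.0909
Numerator Σ_{t=1}^{9}(y_t−ȳ)(y_{t+2}−ȳ) = 44.2562
Denominator Σ(y_t−ȳ)² = 360.9091
r_2 = 44.2562 / 360.9091 = 0.123

0.123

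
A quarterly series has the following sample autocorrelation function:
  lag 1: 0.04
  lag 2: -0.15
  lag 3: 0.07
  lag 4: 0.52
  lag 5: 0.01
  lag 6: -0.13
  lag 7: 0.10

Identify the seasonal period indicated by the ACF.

4

The largest autocorrelation is r_4 = 0.52; the remaining lags stay at or below 0.10.
The dominant spike at lag 4 indicates a seasonal period of 4.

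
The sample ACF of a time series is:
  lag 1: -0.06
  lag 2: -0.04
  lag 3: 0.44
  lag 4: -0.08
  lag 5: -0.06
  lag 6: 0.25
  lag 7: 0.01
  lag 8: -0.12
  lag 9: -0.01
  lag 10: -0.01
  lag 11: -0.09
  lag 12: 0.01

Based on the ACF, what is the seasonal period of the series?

The largest autocorrelation is r_3 = 0.44, with a weaker echo at lag 6 (0.25); the remaining lags stay at or below 0.01.
The dominant spike at lag 3 indicates a seasonal period of 3.

3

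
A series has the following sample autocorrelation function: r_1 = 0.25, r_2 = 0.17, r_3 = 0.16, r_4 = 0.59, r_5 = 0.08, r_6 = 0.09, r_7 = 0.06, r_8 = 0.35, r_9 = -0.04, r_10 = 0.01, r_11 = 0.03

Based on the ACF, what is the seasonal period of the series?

4

The largest autocorrelation is r_4 = 0.59, with a weaker echo at lag 8 (0.35); the remaining lags stay at or below 0.25. The elevated value at lag 1 (0.25), dropping to 0.17 at lag 2, reflects decaying short-term dependence rather than seasonality.
The dominant spike at lag 4 indicates a seasonal period of 4.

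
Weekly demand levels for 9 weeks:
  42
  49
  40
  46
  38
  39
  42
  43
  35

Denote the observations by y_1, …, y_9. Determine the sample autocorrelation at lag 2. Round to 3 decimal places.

Mean ȳ = (42 + 49 + 40 + 46 + 38 + 39 + 42 + 43 + 35)/9 = 41.5556
Σ(y_t−ȳ)(y_{t+2}−ȳ) = (-0.6914) + (33.0864) + (5.5309) + (-11.3580) + (-1.5802) + (-3.6914) + (-2.9136) = 18.3827
Denominator Σ(y_t−ȳ)² = 142.2222
r_2 = 18.3827 / 142.2222 = 0.129

0.129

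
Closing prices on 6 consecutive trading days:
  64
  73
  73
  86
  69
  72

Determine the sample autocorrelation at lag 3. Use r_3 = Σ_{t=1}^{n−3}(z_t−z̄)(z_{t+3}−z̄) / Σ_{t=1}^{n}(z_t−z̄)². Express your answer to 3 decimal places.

-0.439

Mean z̄ = (64 + 73 + 73 + 86 + 69 + 72)/6 = 72.8333
Σ(z_t−z̄)(z_{t+3}−z̄) = (-116.3056) + (-0.6389) + (-0.1389) = -117.0833
Denominator Σ(z_t−z̄)² = 266.8333
r_3 = -117.0833 / 266.8333 = -0.439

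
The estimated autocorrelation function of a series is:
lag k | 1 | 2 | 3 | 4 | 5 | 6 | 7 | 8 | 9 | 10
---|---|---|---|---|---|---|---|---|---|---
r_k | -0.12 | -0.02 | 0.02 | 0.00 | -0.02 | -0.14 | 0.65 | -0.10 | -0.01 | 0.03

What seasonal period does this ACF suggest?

The largest autocorrelation is r_7 = 0.65; the remaining lags stay at or below 0.03.
The dominant spike at lag 7 indicates a seasonal period of 7.

7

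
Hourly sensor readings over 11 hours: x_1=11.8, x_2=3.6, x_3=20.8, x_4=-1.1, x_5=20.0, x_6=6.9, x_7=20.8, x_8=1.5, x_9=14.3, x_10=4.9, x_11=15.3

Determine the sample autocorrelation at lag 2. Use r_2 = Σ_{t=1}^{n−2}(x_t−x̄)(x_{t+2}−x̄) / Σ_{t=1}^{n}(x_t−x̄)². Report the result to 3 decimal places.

Mean x̄ = (11.8 + 3.6 + 20.8 − 1.1 + 20.0 + 6.9 + 20.8 + 1.5 + 14.3 + 4.9 + 15.3)/11 = 10.8000
Numerator Σ_{t=1}^{9}(x_t−x̄)(x_{t+2}−x̄) = 467.9800
Denominator Σ(x_t−x̄)² = 648.1000
r_2 = 467.9800 / 648.1000 = 0.722

0.722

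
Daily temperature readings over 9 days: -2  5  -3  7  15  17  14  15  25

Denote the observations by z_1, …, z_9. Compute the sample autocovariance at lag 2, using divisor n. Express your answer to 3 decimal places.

Mean z̄ = (-2 + 5 − 3 + 7 + 15 + 17 + 14 + 15 + 25)/9 = 10.3333
Σ_{t=1}^{7}(z_t−z̄)(z_{t+2}−z̄) = 199.7778
γ_2 = 199.7778 / 9 = 22.198

22.198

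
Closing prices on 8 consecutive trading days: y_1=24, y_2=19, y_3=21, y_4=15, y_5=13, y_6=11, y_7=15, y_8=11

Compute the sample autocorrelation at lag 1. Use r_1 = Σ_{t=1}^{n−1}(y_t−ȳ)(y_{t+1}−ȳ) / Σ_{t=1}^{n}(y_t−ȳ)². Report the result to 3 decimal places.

0.392

Mean ȳ = (24 + 19 + 21 + 15 + 13 + 11 + 15 + 11)/8 = 16.1250
Deviations from mean: 7.8750, 2.8750, 4.8750, -1.1250, -3.1250, -5.1250, -1.1250, -5.1250
Numerator Σ_{t=1}^{7}(y_t−ȳ)(y_{t+1}−ȳ) = 62.2344
Denominator Σ(y_t−ȳ)² = 158.8750
r_1 = 62.2344 / 158.8750 = 0.392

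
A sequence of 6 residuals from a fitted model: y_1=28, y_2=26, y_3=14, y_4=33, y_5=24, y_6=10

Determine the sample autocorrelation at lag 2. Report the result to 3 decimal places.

Mean ȳ = (28 + 26 + 14 + 33 + 24 + 10)/6 = 22.5000
Σ(y_t−ȳ)(y_{t+2}−ȳ) = (-46.7500) + (36.7500) + (-12.7500) + (-131.2500) = -154.0000
Denominator Σ(y_t−ȳ)² = 383.5000
r_2 = -154.0000 / 383.5000 = -0.402

-0.402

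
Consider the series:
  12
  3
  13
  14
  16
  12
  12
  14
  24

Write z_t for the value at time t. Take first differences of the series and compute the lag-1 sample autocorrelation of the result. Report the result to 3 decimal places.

-0.294

First differences Δz: -9, 10, 1, 2, -4, 0, 2, 10
Mean of differences = 1.5000
Numerator Σ(Δz_t−Δz̄)(Δz_{t+1}−Δz̄) = -84.7500
Denominator Σ(Δz_t−Δz̄)² = 288.0000
r_1(Δz) = -84.7500 / 288.0000 = -0.294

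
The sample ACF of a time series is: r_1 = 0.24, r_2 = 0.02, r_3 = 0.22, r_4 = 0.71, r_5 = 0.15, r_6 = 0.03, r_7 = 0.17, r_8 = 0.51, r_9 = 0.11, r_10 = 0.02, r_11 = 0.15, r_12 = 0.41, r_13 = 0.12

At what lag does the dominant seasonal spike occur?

4

The largest autocorrelation is r_4 = 0.71, with weaker echoes at lags 8 (0.51) and 12 (0.41); the remaining lags stay at or below 0.24. The elevated value at lag 1 (0.24), dropping to 0.02 at lag 2, reflects decaying short-term dependence rather than seasonality.
The dominant spike at lag 4 indicates a seasonal period of 4.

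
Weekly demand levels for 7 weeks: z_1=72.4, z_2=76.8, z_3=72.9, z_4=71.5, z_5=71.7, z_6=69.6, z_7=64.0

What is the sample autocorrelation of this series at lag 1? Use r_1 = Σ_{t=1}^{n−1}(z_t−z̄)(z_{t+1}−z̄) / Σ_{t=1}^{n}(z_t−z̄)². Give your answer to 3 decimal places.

Mean z̄ = (72.4 + 76.8 + 72.9 + 71.5 + 71.7 + 69.6 + 64.0)/7 = 71.2714
Deviations from mean: 1.1286, 5.5286, 1.6286, 0.2286, 0.4286, -1.6714, -7.2714
Σ(z_t−z̄)(z_{t+1}−z̄) = (6.2394) + (9.0037) + (0.3722) + (0.0980) + (-0.7163) + (12.1537) = 27.1506
Denominator Σ(z_t−z̄)² = 90.3943
r_1 = 27.1506 / 90.3943 = 0.300

0.300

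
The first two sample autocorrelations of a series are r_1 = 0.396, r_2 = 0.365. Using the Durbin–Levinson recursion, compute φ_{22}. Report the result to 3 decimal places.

0.247

φ_{22} = (r_2 − r_1²) / (1 − r_1²)
r_1² = (0.396)² = 0.156816
Numerator = 0.365 − 0.1568 = 0.2082; denominator = 1 − 0.1568 = 0.8432
φ_{22} = 0.2082 / 0.8432 = 0.247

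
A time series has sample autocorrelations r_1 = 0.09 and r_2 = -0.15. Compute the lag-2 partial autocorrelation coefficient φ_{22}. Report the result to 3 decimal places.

-0.159

φ_{22} = (r_2 − r_1²) / (1 − r_1²)
r_1² = (0.09)² = 0.0081
Numerator = -0.15 − 0.0081 = -0.1581; denominator = 1 − 0.0081 = 0.9919
φ_{22} = -0.1581 / 0.9919 = -0.159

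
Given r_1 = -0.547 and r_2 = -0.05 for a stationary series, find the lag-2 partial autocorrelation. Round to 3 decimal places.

φ_{22} = (r_2 − r_1²) / (1 − r_1²)
r_1² = (-0.547)² = 0.299209
Numerator = -0.05 − 0.2992 = -0.3492; denominator = 1 − 0.2992 = 0.7008
φ_{22} = -0.3492 / 0.7008 = -0.498

-0.498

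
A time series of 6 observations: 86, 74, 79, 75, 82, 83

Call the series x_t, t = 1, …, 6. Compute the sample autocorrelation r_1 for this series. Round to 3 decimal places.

-0.277

Mean x̄ = (86 + 74 + 79 + 75 + 82 + 83)/6 = 79.8333
Σ(x_t−x̄)(x_{t+1}−x̄) = (-35.9722) + (4.8611) + (4.0278) + (-10.4722) + (6.8611) = -30.6944
Denominator Σ(x_t−x̄)² = 110.8333
r_1 = -30.6944 / 110.8333 = -0.277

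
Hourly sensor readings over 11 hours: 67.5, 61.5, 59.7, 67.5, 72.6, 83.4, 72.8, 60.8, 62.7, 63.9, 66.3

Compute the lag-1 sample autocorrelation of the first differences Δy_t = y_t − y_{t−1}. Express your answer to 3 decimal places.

0.171

First differences Δy: -6.0, -1.8, 7.8, 5.1, 10.8, -10.6, -12.0, 1.9, 1.2, 2.4
Mean of differences = -0.1200
Numerator Σ(Δy_t−Δȳ)(Δy_{t+1}−Δȳ) = 86.9736
Denominator Σ(Δy_t−Δȳ)² = 509.7560
r_1(Δy) = 86.9736 / 509.7560 = 0.171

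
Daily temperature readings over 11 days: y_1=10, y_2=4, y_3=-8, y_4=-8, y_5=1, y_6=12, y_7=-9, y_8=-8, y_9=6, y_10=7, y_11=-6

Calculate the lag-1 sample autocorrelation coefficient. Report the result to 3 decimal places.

-0.012

Mean ȳ = (10 + 4 − 8 − 8 + 1 + 12 − 9 − 8 + 6 + 7 − 6)/11 = 0.0909
Numerator Σ_{t=1}^{10}(y_t−ȳ)(y_{t+1}−ȳ) = -7.7355
Denominator Σ(y_t−ȳ)² = 654.9091
r_1 = -7.7355 / 654.9091 = -0.012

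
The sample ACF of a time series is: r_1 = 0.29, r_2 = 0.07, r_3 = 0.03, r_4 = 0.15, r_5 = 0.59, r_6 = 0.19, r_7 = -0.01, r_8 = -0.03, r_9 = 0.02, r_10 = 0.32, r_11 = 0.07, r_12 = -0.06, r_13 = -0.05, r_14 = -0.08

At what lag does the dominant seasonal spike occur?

The largest autocorrelation is r_5 = 0.59, with a weaker echo at lag 10 (0.32); the remaining lags stay at or below 0.29. The elevated value at lag 1 (0.29), dropping to 0.07 at lag 2, reflects decaying short-term dependence rather than seasonality.
The dominant spike at lag 5 indicates a seasonal period of 5.

5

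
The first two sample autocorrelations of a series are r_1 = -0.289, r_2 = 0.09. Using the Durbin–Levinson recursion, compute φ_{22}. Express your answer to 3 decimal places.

φ_{22} = (r_2 − r_1²) / (1 − r_1²)
r_1² = (-0.289)² = 0.083521
Numerator = 0.09 − 0.0835 = 0.0065; denominator = 1 − 0.0835 = 0.9165
φ_{22} = 0.0065 / 0.9165 = 0.007

0.007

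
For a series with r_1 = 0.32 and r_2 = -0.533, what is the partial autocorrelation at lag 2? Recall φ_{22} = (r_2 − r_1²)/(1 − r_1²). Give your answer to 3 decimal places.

-0.708

φ_{22} = (r_2 − r_1²) / (1 − r_1²)
r_1² = (0.32)² = 0.1024
Numerator = -0.533 − 0.1024 = -0.6354; denominator = 1 − 0.1024 = 0.8976
φ_{22} = -0.6354 / 0.8976 = -0.708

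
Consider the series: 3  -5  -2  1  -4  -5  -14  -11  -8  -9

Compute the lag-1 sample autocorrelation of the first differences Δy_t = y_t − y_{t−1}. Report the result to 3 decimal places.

First differences Δy: -8, 3, 3, -5, -1, -9, 3, 3, -1
Mean of differences = -1.3333
Numerator Σ(Δy_t−Δȳ)(Δy_{t+1}−Δȳ) = -42.7778
Denominator Σ(Δy_t−Δȳ)² = 192.0000
r_1(Δy) = -42.7778 / 192.0000 = -0.223

-0.223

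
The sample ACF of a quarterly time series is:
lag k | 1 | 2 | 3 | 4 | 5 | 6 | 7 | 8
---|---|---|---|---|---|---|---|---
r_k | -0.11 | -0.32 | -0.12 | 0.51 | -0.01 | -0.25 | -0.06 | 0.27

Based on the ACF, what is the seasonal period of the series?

4

The largest autocorrelation is r_4 = 0.51, with a weaker echo at lag 8 (0.27); the remaining lags stay at or below -0.01.
The dominant spike at lag 4 indicates a seasonal period of 4.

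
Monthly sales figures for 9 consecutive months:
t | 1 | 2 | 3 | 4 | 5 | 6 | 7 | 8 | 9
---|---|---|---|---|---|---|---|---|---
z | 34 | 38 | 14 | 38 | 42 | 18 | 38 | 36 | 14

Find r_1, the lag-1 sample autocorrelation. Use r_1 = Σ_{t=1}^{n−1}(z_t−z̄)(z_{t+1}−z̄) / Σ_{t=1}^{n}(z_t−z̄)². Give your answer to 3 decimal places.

Mean z̄ = (34 + 38 + 14 + 38 + 42 + 18 + 38 + 36 + 14)/9 = 30.2222
Numerator Σ_{t=1}^{8}(z_t−z̄)(z_{t+1}−z̄) = -419.1605
Denominator Σ(z_t−z̄)² = 1043.5556
r_1 = -419.1605 / 1043.5556 = -0.402

-0.402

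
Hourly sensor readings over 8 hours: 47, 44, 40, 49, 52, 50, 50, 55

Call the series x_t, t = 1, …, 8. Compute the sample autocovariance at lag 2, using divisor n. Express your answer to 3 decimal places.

Mean x̄ = (47 + 44 + 40 + 49 + 52 + 50 + 50 + 55)/8 = 48.3750
Σ_{t=1}^{6}(x_t−x̄)(x_{t+2}−x̄) = -3.9063
γ_2 = -3.9063 / 8 = -0.488

-0.488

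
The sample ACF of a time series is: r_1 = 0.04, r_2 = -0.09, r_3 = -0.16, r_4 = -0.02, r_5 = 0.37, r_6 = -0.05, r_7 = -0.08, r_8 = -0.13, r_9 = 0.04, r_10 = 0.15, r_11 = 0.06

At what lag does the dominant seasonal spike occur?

The largest autocorrelation is r_5 = 0.37, with a weaker echo at lag 10 (0.15); the remaining lags stay at or below 0.06.
The dominant spike at lag 5 indicates a seasonal period of 5.

5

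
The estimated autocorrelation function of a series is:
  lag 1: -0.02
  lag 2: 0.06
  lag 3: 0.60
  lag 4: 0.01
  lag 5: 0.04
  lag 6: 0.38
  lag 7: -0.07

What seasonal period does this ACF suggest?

3

The largest autocorrelation is r_3 = 0.60, with a weaker echo at lag 6 (0.38); the remaining lags stay at or below 0.06.
The dominant spike at lag 3 indicates a seasonal period of 3.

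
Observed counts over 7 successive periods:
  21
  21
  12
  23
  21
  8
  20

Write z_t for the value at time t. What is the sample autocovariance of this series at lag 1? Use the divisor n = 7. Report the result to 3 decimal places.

-10.571

Mean z̄ = (21 + 21 + 12 + 23 + 21 + 8 + 20)/7 = 18.0000
Deviations: 3.0000, 3.0000, -6.0000, 5.0000, 3.0000, -10.0000, 2.0000
Σ_{t=1}^{6}(z_t−z̄)(z_{t+1}−z̄) = -74.0000
γ_1 = -74.0000 / 7 = -10.571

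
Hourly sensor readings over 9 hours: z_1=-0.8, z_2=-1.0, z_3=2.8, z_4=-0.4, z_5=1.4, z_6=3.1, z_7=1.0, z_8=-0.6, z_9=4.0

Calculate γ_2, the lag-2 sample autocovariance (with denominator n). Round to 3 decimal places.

-0.687

Mean z̄ = (-0.8 − 1.0 + 2.8 − 0.4 + 1.4 + 3.1 + 1.0 − 0.6 + 4.0)/9 = 1.0556
Σ_{t=1}^{7}(z_t−z̄)(z_{t+2}−z̄) = -6.1873
γ_2 = -6.1873 / 9 = -0.687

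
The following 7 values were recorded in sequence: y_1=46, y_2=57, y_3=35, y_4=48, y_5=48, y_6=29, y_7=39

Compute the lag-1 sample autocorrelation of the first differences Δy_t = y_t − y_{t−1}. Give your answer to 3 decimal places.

First differences Δy: 11, -22, 13, 0, -19, 10
Mean of differences = -1.1667
Numerator Σ(Δy_t−Δȳ)(Δy_{t+1}−Δȳ) = -752.0278
Denominator Σ(Δy_t−Δȳ)² = 1226.8333
r_1(Δy) = -752.0278 / 1226.8333 = -0.613

-0.613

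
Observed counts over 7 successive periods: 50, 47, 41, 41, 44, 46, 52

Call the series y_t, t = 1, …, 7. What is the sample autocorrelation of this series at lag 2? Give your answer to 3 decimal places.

Mean ȳ = (50 + 47 + 41 + 41 + 44 + 46 + 52)/7 = 45.8571
Deviations from mean: 4.1429, 1.1429, -4.8571, -4.8571, -1.8571, 0.1429, 6.1429
Σ(y_t−ȳ)(y_{t+2}−ȳ) = (-20.1224) + (-5.5510) + (9.0204) + (-0.6939) + (-11.4082) = -28.7551
Denominator Σ(y_t−ȳ)² = 106.8571
r_2 = -28.7551 / 106.8571 = -0.269

-0.269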